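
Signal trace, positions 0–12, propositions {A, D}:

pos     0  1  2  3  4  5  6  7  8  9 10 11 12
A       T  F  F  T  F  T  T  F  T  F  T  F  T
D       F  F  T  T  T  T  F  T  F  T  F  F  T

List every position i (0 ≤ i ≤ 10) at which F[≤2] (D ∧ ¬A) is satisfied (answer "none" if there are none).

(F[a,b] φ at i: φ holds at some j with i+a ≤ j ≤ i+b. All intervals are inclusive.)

Evaluate at each i in [0,10]:
  i=0: ✓ (witness j=2)
  i=1: ✓ (witness j=2)
  i=2: ✓ (witness j=2)
  i=3: ✓ (witness j=4)
  i=4: ✓ (witness j=4)
  i=5: ✓ (witness j=7)
  i=6: ✓ (witness j=7)
  i=7: ✓ (witness j=7)
  i=8: ✓ (witness j=9)
  i=9: ✓ (witness j=9)
  i=10: ✗ (none in [10,12])

0, 1, 2, 3, 4, 5, 6, 7, 8, 9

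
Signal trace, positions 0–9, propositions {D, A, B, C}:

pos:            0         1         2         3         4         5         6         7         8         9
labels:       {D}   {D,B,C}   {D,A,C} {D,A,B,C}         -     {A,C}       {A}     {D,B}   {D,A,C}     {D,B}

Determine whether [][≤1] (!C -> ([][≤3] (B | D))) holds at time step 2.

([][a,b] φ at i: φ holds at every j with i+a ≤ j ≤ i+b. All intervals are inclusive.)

Check (!C -> ([][≤3] (B | D))) at every j in [2,3]:
  j=2: antecedent false → ✓
  j=3: antecedent false → ✓
All positions satisfy it → formula holds.

True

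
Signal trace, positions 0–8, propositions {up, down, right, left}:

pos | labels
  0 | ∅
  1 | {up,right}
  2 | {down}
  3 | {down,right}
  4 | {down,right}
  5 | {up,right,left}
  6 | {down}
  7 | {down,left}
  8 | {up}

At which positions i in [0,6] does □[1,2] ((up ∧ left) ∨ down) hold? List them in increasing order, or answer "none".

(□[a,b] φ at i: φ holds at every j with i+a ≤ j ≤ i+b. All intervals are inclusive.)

Evaluate at each i in [0,6]:
  i=0: ✗ (fails at j=1)
  i=1: ✓ (all of [2,3])
  i=2: ✓ (all of [3,4])
  i=3: ✓ (all of [4,5])
  i=4: ✓ (all of [5,6])
  i=5: ✓ (all of [6,7])
  i=6: ✗ (fails at j=8)

1, 2, 3, 4, 5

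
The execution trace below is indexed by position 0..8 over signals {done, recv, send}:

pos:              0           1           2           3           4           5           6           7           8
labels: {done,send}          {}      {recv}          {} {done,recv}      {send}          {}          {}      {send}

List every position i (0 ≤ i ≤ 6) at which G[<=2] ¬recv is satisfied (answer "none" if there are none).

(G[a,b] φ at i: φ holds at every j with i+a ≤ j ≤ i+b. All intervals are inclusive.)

5, 6

Evaluate at each i in [0,6]:
  i=0: ✗ (fails at j=2)
  i=1: ✗ (fails at j=2)
  i=2: ✗ (fails at j=2)
  i=3: ✗ (fails at j=4)
  i=4: ✗ (fails at j=4)
  i=5: ✓ (all of [5,7])
  i=6: ✓ (all of [6,8])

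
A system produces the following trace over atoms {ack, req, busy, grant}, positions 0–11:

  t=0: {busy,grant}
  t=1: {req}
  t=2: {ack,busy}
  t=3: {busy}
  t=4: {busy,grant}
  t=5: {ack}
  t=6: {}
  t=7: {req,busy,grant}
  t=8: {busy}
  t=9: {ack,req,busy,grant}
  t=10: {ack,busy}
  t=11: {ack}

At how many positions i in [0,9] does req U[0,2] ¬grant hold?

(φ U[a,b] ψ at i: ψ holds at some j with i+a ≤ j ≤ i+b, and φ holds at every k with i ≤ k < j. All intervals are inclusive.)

8

Evaluate at each i in [0,9]:
  i=0: ✗ (lhs fails at k=0 before rhs at j=1)
  i=1: ✓ (rhs at j=1)
  i=2: ✓ (rhs at j=2)
  i=3: ✓ (rhs at j=3)
  i=4: ✗ (lhs fails at k=4 before rhs at j=5)
  i=5: ✓ (rhs at j=5)
  i=6: ✓ (rhs at j=6)
  i=7: ✓ (rhs at j=8; lhs holds on [7,7])
  i=8: ✓ (rhs at j=8)
  i=9: ✓ (rhs at j=10; lhs holds on [9,9])
Positions where it holds: {1, 2, 3, 5, 6, 7, 8, 9} → 8.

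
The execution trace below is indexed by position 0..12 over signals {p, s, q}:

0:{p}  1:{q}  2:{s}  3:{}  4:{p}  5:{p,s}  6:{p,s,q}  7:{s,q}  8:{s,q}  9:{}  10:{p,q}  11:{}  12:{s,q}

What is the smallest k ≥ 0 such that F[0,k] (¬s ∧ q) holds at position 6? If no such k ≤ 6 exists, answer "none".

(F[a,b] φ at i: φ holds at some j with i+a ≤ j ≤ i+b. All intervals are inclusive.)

4

Scan j = 6,7,… for (¬s ∧ q):
  j=6: fails
  j=7: fails
  j=8: fails
  j=9: fails
  j=10: holds
First hit at j=10, so smallest k = 10-6 = 4.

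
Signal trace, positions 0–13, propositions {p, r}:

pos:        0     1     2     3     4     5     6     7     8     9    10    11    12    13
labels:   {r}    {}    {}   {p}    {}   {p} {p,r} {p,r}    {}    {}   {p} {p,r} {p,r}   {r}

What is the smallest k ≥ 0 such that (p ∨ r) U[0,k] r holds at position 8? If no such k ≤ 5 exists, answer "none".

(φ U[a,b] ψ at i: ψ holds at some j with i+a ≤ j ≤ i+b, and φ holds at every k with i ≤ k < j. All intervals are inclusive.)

Need earliest j ≥ 8 with r, and (p ∨ r) at every k in [8,j-1].
  j=8: rhs fails.
  j=9: rhs fails.
  j=10: rhs fails.
  j=11: rhs holds but lhs fails at k=8.
  j=12: rhs holds but lhs fails at k=8.
  j=13: rhs holds but lhs fails at k=8.
No witness within the range → none.

none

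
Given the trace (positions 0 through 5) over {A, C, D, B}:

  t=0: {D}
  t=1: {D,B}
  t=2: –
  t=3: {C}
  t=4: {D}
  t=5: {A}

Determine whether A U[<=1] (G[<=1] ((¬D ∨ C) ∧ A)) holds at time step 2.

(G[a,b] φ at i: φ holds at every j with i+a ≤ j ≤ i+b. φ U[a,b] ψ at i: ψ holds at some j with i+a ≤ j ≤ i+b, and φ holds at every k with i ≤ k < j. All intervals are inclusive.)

Need some j in [2,3] with G[<=1] ((¬D ∨ C) ∧ A), and A at every k in [2,j-1].
  j=2: G[<=1] ((¬D ∨ C) ∧ A) — fails at 2.
  j=3: G[<=1] ((¬D ∨ C) ∧ A) — fails at 3.
No j in the window works → until fails.

Does not hold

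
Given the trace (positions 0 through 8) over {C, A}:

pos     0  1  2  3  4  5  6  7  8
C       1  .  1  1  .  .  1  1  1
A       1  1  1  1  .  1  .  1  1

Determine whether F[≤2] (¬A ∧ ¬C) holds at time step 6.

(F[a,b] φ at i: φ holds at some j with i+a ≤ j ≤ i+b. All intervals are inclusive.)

Does not hold

Check (¬A ∧ ¬C) at each j in [6,8]:
  j=6: false
  j=7: false
  j=8: false
No position in the window satisfies it → formula fails.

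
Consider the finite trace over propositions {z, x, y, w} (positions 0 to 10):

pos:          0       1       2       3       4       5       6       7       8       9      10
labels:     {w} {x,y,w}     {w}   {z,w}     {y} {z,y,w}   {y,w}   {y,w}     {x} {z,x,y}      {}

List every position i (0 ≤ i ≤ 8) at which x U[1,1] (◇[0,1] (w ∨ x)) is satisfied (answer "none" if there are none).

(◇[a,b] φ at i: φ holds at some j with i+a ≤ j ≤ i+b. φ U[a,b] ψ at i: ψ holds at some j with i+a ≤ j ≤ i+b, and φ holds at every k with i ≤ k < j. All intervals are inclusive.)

Evaluate at each i in [0,8]:
  i=0: ✗ (lhs fails at k=0 before rhs at j=1)
  i=1: ✓ (rhs at j=2; lhs holds on [1,1])
  i=2: ✗ (lhs fails at k=2 before rhs at j=3)
  i=3: ✗ (lhs fails at k=3 before rhs at j=4)
  i=4: ✗ (lhs fails at k=4 before rhs at j=5)
  i=5: ✗ (lhs fails at k=5 before rhs at j=6)
  i=6: ✗ (lhs fails at k=6 before rhs at j=7)
  i=7: ✗ (lhs fails at k=7 before rhs at j=8)
  i=8: ✓ (rhs at j=9; lhs holds on [8,8])

1, 8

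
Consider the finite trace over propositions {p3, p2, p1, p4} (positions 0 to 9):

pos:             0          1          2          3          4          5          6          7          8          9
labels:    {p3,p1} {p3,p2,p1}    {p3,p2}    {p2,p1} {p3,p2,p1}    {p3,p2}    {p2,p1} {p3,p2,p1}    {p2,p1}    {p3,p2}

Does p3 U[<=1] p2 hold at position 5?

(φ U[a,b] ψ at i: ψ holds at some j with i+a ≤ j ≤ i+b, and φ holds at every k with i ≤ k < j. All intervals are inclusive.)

Need some j in [5,6] with p2, and p3 at every k in [5,j-1].
  j=5: p2 holds; no prefix to check → satisfied.

Holds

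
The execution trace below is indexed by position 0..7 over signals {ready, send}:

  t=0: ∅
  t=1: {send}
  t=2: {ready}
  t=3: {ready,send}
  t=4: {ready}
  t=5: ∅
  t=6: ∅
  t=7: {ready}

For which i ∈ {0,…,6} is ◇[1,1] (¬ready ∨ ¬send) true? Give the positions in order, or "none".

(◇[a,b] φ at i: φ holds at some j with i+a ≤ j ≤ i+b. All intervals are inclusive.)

0, 1, 3, 4, 5, 6

Evaluate at each i in [0,6]:
  i=0: ✓ (witness j=1)
  i=1: ✓ (witness j=2)
  i=2: ✗ (none in [3,3])
  i=3: ✓ (witness j=4)
  i=4: ✓ (witness j=5)
  i=5: ✓ (witness j=6)
  i=6: ✓ (witness j=7)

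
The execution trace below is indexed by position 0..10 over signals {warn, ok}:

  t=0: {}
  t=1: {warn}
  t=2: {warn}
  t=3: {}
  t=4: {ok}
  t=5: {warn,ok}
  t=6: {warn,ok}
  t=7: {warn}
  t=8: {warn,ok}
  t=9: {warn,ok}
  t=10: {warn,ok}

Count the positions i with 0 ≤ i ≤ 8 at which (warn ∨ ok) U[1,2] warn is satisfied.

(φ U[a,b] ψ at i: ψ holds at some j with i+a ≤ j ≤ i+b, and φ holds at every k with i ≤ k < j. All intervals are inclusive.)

Evaluate at each i in [0,8]:
  i=0: ✗ (lhs fails at k=0 before rhs at j=1)
  i=1: ✓ (rhs at j=2; lhs holds on [1,1])
  i=2: ✗ (no rhs in [3,4])
  i=3: ✗ (lhs fails at k=3 before rhs at j=5)
  i=4: ✓ (rhs at j=5; lhs holds on [4,4])
  i=5: ✓ (rhs at j=6; lhs holds on [5,5])
  i=6: ✓ (rhs at j=7; lhs holds on [6,6])
  i=7: ✓ (rhs at j=8; lhs holds on [7,7])
  i=8: ✓ (rhs at j=9; lhs holds on [8,8])
Positions where it holds: {1, 4, 5, 6, 7, 8} → 6.

6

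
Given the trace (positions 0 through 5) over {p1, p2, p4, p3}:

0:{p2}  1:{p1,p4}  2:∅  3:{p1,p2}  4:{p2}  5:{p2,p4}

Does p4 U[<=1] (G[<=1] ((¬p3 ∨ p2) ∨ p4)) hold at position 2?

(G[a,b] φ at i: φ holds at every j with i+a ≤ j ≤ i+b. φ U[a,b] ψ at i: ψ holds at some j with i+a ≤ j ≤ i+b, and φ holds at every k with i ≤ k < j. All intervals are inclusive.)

Holds

Need some j in [2,3] with G[<=1] ((¬p3 ∨ p2) ∨ p4), and p4 at every k in [2,j-1].
  j=2: G[<=1] ((¬p3 ∨ p2) ∨ p4) holds; no prefix to check → satisfied.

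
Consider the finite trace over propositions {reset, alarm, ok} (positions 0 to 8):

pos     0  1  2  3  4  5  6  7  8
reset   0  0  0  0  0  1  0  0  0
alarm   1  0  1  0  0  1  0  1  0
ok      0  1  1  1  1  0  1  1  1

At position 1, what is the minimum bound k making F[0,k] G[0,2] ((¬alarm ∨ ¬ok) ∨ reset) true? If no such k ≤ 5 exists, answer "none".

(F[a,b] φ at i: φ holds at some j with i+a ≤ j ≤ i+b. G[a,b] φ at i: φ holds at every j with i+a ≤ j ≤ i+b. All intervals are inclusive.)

2

Scan j = 1,2,… for G[0,2] ((¬alarm ∨ ¬ok) ∨ reset):
  j=1: fails
  j=2: fails
  j=3: holds
First hit at j=3, so smallest k = 3-1 = 2.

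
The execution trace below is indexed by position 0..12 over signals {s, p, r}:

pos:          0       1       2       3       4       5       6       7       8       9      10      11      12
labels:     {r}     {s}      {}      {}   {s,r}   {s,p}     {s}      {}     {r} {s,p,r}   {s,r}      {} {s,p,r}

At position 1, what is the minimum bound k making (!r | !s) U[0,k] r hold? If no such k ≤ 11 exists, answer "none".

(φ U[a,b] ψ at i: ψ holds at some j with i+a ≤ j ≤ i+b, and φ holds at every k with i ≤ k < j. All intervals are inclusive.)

3

Need earliest j ≥ 1 with r, and (!r | !s) at every k in [1,j-1].
  j=1: rhs fails.
  j=2: rhs fails.
  j=3: rhs fails.
  j=4: rhs holds; lhs holds on [1,3]. k = 3.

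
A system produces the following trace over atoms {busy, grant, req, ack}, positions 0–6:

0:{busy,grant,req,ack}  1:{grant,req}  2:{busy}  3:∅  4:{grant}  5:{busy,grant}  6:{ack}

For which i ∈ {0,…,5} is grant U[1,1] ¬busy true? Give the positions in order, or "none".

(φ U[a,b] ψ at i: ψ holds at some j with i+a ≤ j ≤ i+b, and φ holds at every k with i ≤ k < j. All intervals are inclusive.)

Evaluate at each i in [0,5]:
  i=0: ✓ (rhs at j=1; lhs holds on [0,0])
  i=1: ✗ (no rhs in [2,2])
  i=2: ✗ (lhs fails at k=2 before rhs at j=3)
  i=3: ✗ (lhs fails at k=3 before rhs at j=4)
  i=4: ✗ (no rhs in [5,5])
  i=5: ✓ (rhs at j=6; lhs holds on [5,5])

0, 5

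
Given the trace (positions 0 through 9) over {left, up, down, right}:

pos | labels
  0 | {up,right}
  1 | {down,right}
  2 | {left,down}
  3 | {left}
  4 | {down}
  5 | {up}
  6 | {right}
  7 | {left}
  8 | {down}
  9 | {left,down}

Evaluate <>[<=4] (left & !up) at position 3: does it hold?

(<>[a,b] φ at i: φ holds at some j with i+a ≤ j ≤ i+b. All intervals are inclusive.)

Check (left & !up) at each j in [3,7]:
  j=3: true
  j=4: false
  j=5: false
  j=6: false
  j=7: true
Found at j=3 → formula holds.

Yes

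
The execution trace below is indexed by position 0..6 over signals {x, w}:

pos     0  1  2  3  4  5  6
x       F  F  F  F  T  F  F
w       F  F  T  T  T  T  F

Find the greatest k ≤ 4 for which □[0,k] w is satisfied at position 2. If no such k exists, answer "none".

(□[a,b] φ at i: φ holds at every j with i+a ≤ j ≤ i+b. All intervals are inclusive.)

3

w must hold from j=2 onward; find where it first fails.
  j=2: holds
  j=3: holds
  j=4: holds
  j=5: holds
  j=6: fails
Holds on [2,5], so largest k = 3.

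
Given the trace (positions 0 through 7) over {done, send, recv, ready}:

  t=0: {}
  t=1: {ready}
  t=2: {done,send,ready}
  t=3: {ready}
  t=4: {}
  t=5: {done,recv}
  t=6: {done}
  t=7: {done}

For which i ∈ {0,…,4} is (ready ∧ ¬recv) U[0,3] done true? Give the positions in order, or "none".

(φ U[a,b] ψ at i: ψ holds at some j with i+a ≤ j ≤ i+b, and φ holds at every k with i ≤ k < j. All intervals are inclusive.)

1, 2

Evaluate at each i in [0,4]:
  i=0: ✗ (lhs fails at k=0 before rhs at j=2)
  i=1: ✓ (rhs at j=2; lhs holds on [1,1])
  i=2: ✓ (rhs at j=2)
  i=3: ✗ (lhs fails at k=4 before rhs at j=5)
  i=4: ✗ (lhs fails at k=4 before rhs at j=5)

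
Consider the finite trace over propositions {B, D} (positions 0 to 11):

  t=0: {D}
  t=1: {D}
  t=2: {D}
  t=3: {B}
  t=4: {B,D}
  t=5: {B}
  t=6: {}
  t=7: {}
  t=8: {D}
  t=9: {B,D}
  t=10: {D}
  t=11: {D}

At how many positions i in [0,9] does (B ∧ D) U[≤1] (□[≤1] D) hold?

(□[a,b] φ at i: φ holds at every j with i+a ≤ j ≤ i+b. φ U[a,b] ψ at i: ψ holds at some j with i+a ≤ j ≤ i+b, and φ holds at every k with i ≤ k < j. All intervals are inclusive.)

4

Evaluate at each i in [0,9]:
  i=0: ✓ (rhs at j=0)
  i=1: ✓ (rhs at j=1)
  i=2: ✗ (no rhs in [2,3])
  i=3: ✗ (no rhs in [3,4])
  i=4: ✗ (no rhs in [4,5])
  i=5: ✗ (no rhs in [5,6])
  i=6: ✗ (no rhs in [6,7])
  i=7: ✗ (lhs fails at k=7 before rhs at j=8)
  i=8: ✓ (rhs at j=8)
  i=9: ✓ (rhs at j=9)
Positions where it holds: {0, 1, 8, 9} → 4.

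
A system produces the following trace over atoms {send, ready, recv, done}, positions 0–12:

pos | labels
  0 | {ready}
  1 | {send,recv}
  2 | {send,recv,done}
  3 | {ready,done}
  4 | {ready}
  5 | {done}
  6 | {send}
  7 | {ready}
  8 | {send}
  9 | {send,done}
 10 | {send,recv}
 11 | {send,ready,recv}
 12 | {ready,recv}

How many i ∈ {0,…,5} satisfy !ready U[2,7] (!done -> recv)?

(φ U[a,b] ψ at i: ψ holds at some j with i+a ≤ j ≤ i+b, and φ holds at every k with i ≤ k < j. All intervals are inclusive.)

Evaluate at each i in [0,5]:
  i=0: ✗ (lhs fails at k=0 before rhs at j=2)
  i=1: ✓ (rhs at j=3; lhs holds on [1,2])
  i=2: ✗ (lhs fails at k=3 before rhs at j=5)
  i=3: ✗ (lhs fails at k=3 before rhs at j=5)
  i=4: ✗ (lhs fails at k=4 before rhs at j=9)
  i=5: ✗ (lhs fails at k=7 before rhs at j=9)
Positions where it holds: {1} → 1.

1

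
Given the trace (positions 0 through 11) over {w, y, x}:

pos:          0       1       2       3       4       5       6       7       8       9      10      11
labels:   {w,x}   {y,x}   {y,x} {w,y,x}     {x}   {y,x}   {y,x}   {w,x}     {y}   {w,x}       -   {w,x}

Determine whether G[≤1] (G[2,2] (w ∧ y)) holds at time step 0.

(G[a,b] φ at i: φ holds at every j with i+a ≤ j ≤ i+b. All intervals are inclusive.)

Check G[2,2] (w ∧ y) at every j in [0,1]:
  j=0: fails at 2
  j=1: holds on [3,3]
Fails at j=0 → formula fails.

Does not hold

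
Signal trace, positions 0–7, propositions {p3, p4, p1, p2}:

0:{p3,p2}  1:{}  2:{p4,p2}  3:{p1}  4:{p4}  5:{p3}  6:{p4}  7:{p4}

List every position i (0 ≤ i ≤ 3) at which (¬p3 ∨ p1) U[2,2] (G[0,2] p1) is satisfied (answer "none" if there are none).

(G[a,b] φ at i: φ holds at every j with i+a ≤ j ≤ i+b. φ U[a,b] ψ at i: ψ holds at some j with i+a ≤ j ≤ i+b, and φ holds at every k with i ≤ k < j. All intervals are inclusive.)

Evaluate at each i in [0,3]:
  i=0: ✗ (no rhs in [2,2])
  i=1: ✗ (no rhs in [3,3])
  i=2: ✗ (no rhs in [4,4])
  i=3: ✗ (no rhs in [5,5])

none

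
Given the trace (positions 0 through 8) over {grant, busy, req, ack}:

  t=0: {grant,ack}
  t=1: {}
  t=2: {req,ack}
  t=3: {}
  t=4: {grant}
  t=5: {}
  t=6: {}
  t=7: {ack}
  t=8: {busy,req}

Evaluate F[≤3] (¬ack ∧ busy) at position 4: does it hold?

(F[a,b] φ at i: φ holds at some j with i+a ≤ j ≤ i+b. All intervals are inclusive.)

Check (¬ack ∧ busy) at each j in [4,7]:
  j=4: false
  j=5: false
  j=6: false
  j=7: false
No position in the window satisfies it → formula fails.

False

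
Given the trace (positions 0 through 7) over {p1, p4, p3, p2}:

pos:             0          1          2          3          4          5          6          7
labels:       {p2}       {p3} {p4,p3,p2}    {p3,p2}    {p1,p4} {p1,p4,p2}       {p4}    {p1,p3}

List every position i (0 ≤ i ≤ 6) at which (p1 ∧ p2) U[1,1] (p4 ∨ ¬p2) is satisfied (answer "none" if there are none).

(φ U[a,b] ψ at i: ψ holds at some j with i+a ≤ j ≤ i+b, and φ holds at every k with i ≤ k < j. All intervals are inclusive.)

5

Evaluate at each i in [0,6]:
  i=0: ✗ (lhs fails at k=0 before rhs at j=1)
  i=1: ✗ (lhs fails at k=1 before rhs at j=2)
  i=2: ✗ (no rhs in [3,3])
  i=3: ✗ (lhs fails at k=3 before rhs at j=4)
  i=4: ✗ (lhs fails at k=4 before rhs at j=5)
  i=5: ✓ (rhs at j=6; lhs holds on [5,5])
  i=6: ✗ (lhs fails at k=6 before rhs at j=7)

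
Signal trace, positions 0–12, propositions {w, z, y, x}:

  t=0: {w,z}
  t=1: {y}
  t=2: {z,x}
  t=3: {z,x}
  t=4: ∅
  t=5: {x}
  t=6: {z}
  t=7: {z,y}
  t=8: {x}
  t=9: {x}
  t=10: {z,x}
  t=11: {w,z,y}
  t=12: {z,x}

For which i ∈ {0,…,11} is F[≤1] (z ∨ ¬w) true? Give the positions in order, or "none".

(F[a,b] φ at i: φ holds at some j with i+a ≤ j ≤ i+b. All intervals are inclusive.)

Evaluate at each i in [0,11]:
  i=0: ✓ (witness j=0)
  i=1: ✓ (witness j=1)
  i=2: ✓ (witness j=2)
  i=3: ✓ (witness j=3)
  i=4: ✓ (witness j=4)
  i=5: ✓ (witness j=5)
  i=6: ✓ (witness j=6)
  i=7: ✓ (witness j=7)
  i=8: ✓ (witness j=8)
  i=9: ✓ (witness j=9)
  i=10: ✓ (witness j=10)
  i=11: ✓ (witness j=11)

0, 1, 2, 3, 4, 5, 6, 7, 8, 9, 10, 11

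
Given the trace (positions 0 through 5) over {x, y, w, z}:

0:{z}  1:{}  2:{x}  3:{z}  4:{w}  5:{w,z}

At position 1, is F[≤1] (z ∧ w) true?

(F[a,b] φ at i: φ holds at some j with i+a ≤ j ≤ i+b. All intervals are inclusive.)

Check (z ∧ w) at each j in [1,2]:
  j=1: false
  j=2: false
No position in the window satisfies it → formula fails.

False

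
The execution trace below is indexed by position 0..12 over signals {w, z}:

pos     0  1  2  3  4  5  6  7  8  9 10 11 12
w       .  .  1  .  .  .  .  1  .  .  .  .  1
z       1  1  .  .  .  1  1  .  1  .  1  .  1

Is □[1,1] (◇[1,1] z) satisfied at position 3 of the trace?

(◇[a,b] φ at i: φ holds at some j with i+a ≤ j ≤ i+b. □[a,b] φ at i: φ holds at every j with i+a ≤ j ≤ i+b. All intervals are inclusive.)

Yes

Check ◇[1,1] z at every j in [4,4]:
  j=4: holds (witness at 5)
All positions satisfy it → formula holds.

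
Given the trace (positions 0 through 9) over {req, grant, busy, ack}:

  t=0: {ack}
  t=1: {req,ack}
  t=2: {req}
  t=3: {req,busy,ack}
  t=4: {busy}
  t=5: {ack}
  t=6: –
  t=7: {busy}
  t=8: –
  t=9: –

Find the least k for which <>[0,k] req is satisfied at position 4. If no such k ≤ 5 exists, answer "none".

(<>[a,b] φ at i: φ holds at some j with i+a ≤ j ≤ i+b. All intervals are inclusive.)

Scan j = 4,5,… for req:
  j=4: fails
  j=5: fails
  j=6: fails
  j=7: fails
  j=8: fails
  j=9: fails
No j in [4,9] satisfies it → none.

none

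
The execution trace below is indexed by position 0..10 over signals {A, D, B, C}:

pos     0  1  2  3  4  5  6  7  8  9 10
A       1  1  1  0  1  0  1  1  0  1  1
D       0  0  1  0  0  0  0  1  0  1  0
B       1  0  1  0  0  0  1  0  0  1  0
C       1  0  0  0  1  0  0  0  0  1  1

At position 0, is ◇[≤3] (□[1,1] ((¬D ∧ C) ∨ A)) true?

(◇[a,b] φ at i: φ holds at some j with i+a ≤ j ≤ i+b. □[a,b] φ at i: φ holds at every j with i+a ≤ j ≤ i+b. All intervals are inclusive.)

Check □[1,1] ((¬D ∧ C) ∨ A) at each j in [0,3]:
  j=0: holds on [1,1]
  j=1: holds on [2,2]
  j=2: fails at 3
  j=3: holds on [4,4]
Found at j=0 → formula holds.

Yes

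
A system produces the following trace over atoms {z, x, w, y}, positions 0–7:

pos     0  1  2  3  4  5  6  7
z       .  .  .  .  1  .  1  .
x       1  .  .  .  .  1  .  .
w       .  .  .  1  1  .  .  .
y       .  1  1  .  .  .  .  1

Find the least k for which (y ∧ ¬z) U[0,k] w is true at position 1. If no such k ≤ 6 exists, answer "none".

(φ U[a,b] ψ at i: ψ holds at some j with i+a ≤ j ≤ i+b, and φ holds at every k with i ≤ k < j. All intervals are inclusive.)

Need earliest j ≥ 1 with w, and (y ∧ ¬z) at every k in [1,j-1].
  j=1: rhs fails.
  j=2: rhs fails.
  j=3: rhs holds; lhs holds on [1,2]. k = 2.

2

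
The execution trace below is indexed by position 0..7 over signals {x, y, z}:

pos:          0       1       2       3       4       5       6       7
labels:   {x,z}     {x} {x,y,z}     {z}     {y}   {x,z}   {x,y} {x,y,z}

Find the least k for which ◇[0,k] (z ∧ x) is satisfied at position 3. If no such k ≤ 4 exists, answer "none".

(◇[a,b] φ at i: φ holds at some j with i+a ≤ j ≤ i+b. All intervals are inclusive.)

2

Scan j = 3,4,… for (z ∧ x):
  j=3: fails
  j=4: fails
  j=5: holds
First hit at j=5, so smallest k = 5-3 = 2.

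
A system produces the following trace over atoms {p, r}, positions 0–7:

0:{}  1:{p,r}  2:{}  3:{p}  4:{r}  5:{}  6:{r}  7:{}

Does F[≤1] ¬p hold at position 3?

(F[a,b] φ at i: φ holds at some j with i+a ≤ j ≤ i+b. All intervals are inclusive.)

True

Check ¬p at each j in [3,4]:
  j=3: false
  j=4: true
Found at j=4 → formula holds.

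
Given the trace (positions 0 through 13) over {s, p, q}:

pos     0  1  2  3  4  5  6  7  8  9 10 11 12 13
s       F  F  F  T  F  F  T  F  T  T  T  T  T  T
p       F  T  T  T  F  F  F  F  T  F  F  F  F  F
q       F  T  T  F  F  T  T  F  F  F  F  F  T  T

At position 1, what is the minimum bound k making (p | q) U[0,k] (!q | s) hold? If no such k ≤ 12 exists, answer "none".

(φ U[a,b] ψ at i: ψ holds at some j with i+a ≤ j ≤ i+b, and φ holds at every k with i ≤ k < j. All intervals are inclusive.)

Need earliest j ≥ 1 with (!q | s), and (p | q) at every k in [1,j-1].
  j=1: rhs fails.
  j=2: rhs fails.
  j=3: rhs holds; lhs holds on [1,2]. k = 2.

2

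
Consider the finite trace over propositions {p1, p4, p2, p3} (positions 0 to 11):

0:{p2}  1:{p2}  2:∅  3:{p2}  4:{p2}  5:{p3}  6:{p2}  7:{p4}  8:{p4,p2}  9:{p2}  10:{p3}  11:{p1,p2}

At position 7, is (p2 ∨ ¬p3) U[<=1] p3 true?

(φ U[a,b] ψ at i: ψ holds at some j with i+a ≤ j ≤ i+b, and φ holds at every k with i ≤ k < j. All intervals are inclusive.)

Need some j in [7,8] with p3, and (p2 ∨ ¬p3) at every k in [7,j-1].
  j=7: p3 false.
  j=8: p3 false.
No j in the window works → until fails.

False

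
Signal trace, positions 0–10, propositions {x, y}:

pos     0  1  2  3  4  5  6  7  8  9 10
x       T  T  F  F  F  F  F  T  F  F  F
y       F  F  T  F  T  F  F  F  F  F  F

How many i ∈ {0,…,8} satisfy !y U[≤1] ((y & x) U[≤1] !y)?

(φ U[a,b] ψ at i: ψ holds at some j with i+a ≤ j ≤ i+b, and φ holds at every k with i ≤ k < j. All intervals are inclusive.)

7

Evaluate at each i in [0,8]:
  i=0: ✓ (rhs at j=0)
  i=1: ✓ (rhs at j=1)
  i=2: ✗ (lhs fails at k=2 before rhs at j=3)
  i=3: ✓ (rhs at j=3)
  i=4: ✗ (lhs fails at k=4 before rhs at j=5)
  i=5: ✓ (rhs at j=5)
  i=6: ✓ (rhs at j=6)
  i=7: ✓ (rhs at j=7)
  i=8: ✓ (rhs at j=8)
Positions where it holds: {0, 1, 3, 5, 6, 7, 8} → 7.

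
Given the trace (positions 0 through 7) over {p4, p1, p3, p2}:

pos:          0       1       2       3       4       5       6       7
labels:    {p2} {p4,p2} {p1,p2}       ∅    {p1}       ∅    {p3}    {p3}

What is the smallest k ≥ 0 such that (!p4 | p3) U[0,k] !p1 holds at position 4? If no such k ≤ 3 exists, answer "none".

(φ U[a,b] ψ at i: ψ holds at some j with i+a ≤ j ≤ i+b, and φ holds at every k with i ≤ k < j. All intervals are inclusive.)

Need earliest j ≥ 4 with !p1, and (!p4 | p3) at every k in [4,j-1].
  j=4: rhs fails.
  j=5: rhs holds; lhs holds on [4,4]. k = 1.

1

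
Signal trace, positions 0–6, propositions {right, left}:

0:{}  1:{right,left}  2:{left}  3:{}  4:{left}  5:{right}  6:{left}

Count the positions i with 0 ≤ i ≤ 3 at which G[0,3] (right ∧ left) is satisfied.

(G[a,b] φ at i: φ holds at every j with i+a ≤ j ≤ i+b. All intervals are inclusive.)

0

Evaluate at each i in [0,3]:
  i=0: ✗ (fails at j=0)
  i=1: ✗ (fails at j=2)
  i=2: ✗ (fails at j=2)
  i=3: ✗ (fails at j=3)
Positions where it holds: {} → 0.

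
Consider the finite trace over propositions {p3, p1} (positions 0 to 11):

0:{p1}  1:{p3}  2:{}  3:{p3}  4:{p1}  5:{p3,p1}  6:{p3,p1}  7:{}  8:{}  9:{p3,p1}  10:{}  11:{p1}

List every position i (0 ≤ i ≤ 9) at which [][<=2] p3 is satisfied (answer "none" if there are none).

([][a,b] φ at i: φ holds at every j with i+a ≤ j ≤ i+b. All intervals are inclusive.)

Evaluate at each i in [0,9]:
  i=0: ✗ (fails at j=0)
  i=1: ✗ (fails at j=2)
  i=2: ✗ (fails at j=2)
  i=3: ✗ (fails at j=4)
  i=4: ✗ (fails at j=4)
  i=5: ✗ (fails at j=7)
  i=6: ✗ (fails at j=7)
  i=7: ✗ (fails at j=7)
  i=8: ✗ (fails at j=8)
  i=9: ✗ (fails at j=10)

none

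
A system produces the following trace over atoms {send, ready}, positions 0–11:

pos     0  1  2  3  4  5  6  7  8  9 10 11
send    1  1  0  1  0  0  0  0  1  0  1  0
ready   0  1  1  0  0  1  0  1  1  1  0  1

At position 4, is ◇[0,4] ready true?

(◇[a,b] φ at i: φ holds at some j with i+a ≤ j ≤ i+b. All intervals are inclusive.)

Yes

Check ready at each j in [4,8]:
  j=4: false
  j=5: true
  j=6: false
  j=7: true
  j=8: true
Found at j=5 → formula holds.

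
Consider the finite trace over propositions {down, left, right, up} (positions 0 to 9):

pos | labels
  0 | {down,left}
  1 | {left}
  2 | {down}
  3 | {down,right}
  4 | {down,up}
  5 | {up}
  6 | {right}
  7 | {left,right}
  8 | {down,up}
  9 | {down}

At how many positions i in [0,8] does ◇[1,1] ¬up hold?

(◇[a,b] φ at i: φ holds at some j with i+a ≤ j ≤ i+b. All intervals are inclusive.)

6

Evaluate at each i in [0,8]:
  i=0: ✓ (witness j=1)
  i=1: ✓ (witness j=2)
  i=2: ✓ (witness j=3)
  i=3: ✗ (none in [4,4])
  i=4: ✗ (none in [5,5])
  i=5: ✓ (witness j=6)
  i=6: ✓ (witness j=7)
  i=7: ✗ (none in [8,8])
  i=8: ✓ (witness j=9)
Positions where it holds: {0, 1, 2, 5, 6, 8} → 6.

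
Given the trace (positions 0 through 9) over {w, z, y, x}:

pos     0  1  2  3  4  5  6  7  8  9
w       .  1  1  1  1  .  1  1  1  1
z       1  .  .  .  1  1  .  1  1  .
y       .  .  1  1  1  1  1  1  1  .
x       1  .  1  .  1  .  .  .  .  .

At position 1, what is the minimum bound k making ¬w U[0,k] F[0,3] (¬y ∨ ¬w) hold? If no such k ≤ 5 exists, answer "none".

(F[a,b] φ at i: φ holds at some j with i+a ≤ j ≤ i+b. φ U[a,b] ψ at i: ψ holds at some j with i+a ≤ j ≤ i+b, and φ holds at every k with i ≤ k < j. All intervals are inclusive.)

0

Need earliest j ≥ 1 with F[0,3] (¬y ∨ ¬w), and ¬w at every k in [1,j-1].
  j=1: rhs holds (empty prefix). k = 0.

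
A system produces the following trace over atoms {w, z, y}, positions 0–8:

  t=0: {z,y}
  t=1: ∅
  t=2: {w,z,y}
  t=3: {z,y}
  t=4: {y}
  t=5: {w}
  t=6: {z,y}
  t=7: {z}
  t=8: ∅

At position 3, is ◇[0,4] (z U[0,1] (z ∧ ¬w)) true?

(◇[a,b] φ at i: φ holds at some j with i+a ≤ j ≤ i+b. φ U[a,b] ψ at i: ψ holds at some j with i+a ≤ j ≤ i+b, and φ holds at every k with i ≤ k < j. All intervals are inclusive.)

Holds

Check (z U[0,1] (z ∧ ¬w)) at each j in [3,7]:
  j=3: holds
  j=4: fails
  j=5: fails
  j=6: holds
  j=7: holds
Found at j=3 → formula holds.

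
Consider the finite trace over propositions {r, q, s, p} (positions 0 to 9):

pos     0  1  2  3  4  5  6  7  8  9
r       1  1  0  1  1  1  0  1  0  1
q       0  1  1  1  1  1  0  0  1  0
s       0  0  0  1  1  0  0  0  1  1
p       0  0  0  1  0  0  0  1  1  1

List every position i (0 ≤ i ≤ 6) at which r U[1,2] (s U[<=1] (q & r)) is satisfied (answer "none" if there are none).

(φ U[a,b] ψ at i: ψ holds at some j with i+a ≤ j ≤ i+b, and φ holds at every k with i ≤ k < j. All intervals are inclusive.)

0, 3, 4

Evaluate at each i in [0,6]:
  i=0: ✓ (rhs at j=1; lhs holds on [0,0])
  i=1: ✗ (lhs fails at k=2 before rhs at j=3)
  i=2: ✗ (lhs fails at k=2 before rhs at j=3)
  i=3: ✓ (rhs at j=4; lhs holds on [3,3])
  i=4: ✓ (rhs at j=5; lhs holds on [4,4])
  i=5: ✗ (no rhs in [6,7])
  i=6: ✗ (no rhs in [7,8])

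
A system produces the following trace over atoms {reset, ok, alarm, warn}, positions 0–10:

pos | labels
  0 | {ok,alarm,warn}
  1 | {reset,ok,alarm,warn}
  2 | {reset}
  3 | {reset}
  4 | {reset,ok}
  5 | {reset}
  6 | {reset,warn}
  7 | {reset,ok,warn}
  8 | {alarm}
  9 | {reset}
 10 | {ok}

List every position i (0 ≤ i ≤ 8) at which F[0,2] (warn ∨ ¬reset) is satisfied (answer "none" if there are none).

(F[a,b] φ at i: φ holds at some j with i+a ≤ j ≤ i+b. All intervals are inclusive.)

Evaluate at each i in [0,8]:
  i=0: ✓ (witness j=0)
  i=1: ✓ (witness j=1)
  i=2: ✗ (none in [2,4])
  i=3: ✗ (none in [3,5])
  i=4: ✓ (witness j=6)
  i=5: ✓ (witness j=6)
  i=6: ✓ (witness j=6)
  i=7: ✓ (witness j=7)
  i=8: ✓ (witness j=8)

0, 1, 4, 5, 6, 7, 8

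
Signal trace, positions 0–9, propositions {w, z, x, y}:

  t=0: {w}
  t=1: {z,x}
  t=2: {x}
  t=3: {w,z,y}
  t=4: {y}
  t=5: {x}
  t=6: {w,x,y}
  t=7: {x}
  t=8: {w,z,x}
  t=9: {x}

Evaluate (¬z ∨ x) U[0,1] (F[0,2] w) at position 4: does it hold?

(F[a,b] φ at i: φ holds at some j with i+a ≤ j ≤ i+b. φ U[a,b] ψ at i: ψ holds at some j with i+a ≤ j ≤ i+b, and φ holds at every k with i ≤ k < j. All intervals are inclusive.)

Need some j in [4,5] with F[0,2] w, and (¬z ∨ x) at every k in [4,j-1].
  j=4: F[0,2] w holds; no prefix to check → satisfied.

Yes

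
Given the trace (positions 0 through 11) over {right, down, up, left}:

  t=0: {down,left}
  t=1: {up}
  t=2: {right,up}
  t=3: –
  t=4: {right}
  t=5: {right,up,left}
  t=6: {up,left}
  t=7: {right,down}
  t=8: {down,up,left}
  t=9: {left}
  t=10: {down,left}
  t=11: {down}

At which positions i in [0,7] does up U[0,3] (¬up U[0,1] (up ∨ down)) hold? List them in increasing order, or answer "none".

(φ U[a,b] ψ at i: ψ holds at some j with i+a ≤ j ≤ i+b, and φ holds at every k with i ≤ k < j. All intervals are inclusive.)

0, 1, 2, 4, 5, 6, 7

Evaluate at each i in [0,7]:
  i=0: ✓ (rhs at j=0)
  i=1: ✓ (rhs at j=1)
  i=2: ✓ (rhs at j=2)
  i=3: ✗ (lhs fails at k=3 before rhs at j=4)
  i=4: ✓ (rhs at j=4)
  i=5: ✓ (rhs at j=5)
  i=6: ✓ (rhs at j=6)
  i=7: ✓ (rhs at j=7)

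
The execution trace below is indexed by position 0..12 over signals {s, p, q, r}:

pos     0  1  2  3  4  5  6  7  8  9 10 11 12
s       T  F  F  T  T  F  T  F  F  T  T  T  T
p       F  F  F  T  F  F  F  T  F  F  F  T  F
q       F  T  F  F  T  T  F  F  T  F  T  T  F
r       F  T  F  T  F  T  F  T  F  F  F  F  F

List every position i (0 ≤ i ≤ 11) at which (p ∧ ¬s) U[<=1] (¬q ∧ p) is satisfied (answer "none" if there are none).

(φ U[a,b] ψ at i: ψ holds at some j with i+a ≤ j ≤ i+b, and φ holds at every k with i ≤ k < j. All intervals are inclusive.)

Evaluate at each i in [0,11]:
  i=0: ✗ (no rhs in [0,1])
  i=1: ✗ (no rhs in [1,2])
  i=2: ✗ (lhs fails at k=2 before rhs at j=3)
  i=3: ✓ (rhs at j=3)
  i=4: ✗ (no rhs in [4,5])
  i=5: ✗ (no rhs in [5,6])
  i=6: ✗ (lhs fails at k=6 before rhs at j=7)
  i=7: ✓ (rhs at j=7)
  i=8: ✗ (no rhs in [8,9])
  i=9: ✗ (no rhs in [9,10])
  i=10: ✗ (no rhs in [10,11])
  i=11: ✗ (no rhs in [11,12])

3, 7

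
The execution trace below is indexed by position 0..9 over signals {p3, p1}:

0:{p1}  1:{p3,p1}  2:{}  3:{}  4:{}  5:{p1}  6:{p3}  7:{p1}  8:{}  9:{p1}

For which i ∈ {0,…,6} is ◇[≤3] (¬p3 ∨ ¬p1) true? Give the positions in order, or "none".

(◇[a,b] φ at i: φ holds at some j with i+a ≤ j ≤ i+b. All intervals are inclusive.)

Evaluate at each i in [0,6]:
  i=0: ✓ (witness j=0)
  i=1: ✓ (witness j=2)
  i=2: ✓ (witness j=2)
  i=3: ✓ (witness j=3)
  i=4: ✓ (witness j=4)
  i=5: ✓ (witness j=5)
  i=6: ✓ (witness j=6)

0, 1, 2, 3, 4, 5, 6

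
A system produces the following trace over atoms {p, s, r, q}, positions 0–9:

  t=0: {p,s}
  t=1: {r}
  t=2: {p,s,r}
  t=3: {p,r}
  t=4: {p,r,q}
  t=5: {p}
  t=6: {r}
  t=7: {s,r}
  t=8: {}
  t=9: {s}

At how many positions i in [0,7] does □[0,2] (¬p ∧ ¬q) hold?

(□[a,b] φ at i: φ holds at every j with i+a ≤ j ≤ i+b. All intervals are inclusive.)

Evaluate at each i in [0,7]:
  i=0: ✗ (fails at j=0)
  i=1: ✗ (fails at j=2)
  i=2: ✗ (fails at j=2)
  i=3: ✗ (fails at j=3)
  i=4: ✗ (fails at j=4)
  i=5: ✗ (fails at j=5)
  i=6: ✓ (all of [6,8])
  i=7: ✓ (all of [7,9])
Positions where it holds: {6, 7} → 2.

2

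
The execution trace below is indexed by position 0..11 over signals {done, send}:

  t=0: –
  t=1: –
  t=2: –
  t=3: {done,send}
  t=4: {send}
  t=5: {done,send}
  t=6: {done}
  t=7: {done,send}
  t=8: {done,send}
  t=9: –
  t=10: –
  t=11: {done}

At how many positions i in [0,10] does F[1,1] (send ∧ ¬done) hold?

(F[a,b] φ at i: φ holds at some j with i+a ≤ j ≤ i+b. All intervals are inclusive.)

Evaluate at each i in [0,10]:
  i=0: ✗ (none in [1,1])
  i=1: ✗ (none in [2,2])
  i=2: ✗ (none in [3,3])
  i=3: ✓ (witness j=4)
  i=4: ✗ (none in [5,5])
  i=5: ✗ (none in [6,6])
  i=6: ✗ (none in [7,7])
  i=7: ✗ (none in [8,8])
  i=8: ✗ (none in [9,9])
  i=9: ✗ (none in [10,10])
  i=10: ✗ (none in [11,11])
Positions where it holds: {3} → 1.

1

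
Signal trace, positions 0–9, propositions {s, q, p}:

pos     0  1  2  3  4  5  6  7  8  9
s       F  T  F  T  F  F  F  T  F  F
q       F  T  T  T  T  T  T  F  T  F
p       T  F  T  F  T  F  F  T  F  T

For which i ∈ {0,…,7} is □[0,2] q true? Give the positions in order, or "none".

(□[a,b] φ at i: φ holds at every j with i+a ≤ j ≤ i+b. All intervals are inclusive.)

Evaluate at each i in [0,7]:
  i=0: ✗ (fails at j=0)
  i=1: ✓ (all of [1,3])
  i=2: ✓ (all of [2,4])
  i=3: ✓ (all of [3,5])
  i=4: ✓ (all of [4,6])
  i=5: ✗ (fails at j=7)
  i=6: ✗ (fails at j=7)
  i=7: ✗ (fails at j=7)

1, 2, 3, 4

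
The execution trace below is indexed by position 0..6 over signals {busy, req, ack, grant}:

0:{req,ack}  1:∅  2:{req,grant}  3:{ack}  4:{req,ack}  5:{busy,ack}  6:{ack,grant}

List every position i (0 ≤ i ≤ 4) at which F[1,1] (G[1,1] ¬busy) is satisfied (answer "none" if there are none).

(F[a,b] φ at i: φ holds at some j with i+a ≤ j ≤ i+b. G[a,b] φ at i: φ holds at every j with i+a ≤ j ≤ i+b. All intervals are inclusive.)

Evaluate at each i in [0,4]:
  i=0: ✓ (witness j=1)
  i=1: ✓ (witness j=2)
  i=2: ✓ (witness j=3)
  i=3: ✗ (none in [4,4])
  i=4: ✓ (witness j=5)

0, 1, 2, 4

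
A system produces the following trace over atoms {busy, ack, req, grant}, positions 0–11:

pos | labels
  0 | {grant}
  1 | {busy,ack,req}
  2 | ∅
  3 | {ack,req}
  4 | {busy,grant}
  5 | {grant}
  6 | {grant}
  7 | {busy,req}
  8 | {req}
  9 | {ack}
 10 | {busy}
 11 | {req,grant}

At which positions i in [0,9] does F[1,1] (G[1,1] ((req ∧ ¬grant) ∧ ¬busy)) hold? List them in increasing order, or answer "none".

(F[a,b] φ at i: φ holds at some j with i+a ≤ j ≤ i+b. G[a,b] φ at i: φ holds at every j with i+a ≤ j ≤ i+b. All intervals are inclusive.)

Evaluate at each i in [0,9]:
  i=0: ✗ (none in [1,1])
  i=1: ✓ (witness j=2)
  i=2: ✗ (none in [3,3])
  i=3: ✗ (none in [4,4])
  i=4: ✗ (none in [5,5])
  i=5: ✗ (none in [6,6])
  i=6: ✓ (witness j=7)
  i=7: ✗ (none in [8,8])
  i=8: ✗ (none in [9,9])
  i=9: ✗ (none in [10,10])

1, 6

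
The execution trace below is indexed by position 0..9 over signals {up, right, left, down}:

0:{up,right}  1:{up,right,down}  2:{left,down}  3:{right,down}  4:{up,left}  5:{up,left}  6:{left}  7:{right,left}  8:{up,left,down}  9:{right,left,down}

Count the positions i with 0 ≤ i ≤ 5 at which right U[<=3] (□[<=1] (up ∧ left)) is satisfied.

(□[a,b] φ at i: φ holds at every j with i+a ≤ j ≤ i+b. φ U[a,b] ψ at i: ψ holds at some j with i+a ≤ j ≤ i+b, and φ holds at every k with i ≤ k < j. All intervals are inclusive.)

2

Evaluate at each i in [0,5]:
  i=0: ✗ (no rhs in [0,3])
  i=1: ✗ (lhs fails at k=2 before rhs at j=4)
  i=2: ✗ (lhs fails at k=2 before rhs at j=4)
  i=3: ✓ (rhs at j=4; lhs holds on [3,3])
  i=4: ✓ (rhs at j=4)
  i=5: ✗ (no rhs in [5,8])
Positions where it holds: {3, 4} → 2.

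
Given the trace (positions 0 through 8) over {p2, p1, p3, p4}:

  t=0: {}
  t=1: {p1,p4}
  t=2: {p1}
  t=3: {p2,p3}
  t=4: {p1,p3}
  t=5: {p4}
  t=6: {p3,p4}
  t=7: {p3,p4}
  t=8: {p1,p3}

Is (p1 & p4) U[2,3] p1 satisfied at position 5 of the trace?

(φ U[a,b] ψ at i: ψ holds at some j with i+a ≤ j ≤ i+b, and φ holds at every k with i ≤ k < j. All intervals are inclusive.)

Need some j in [7,8] with p1, and (p1 & p4) at every k in [5,j-1].
  j=7: p1 false.
  j=8: p1 holds, but (p1 & p4) fails at k=5 → not this j.
No j in the window works → until fails.

False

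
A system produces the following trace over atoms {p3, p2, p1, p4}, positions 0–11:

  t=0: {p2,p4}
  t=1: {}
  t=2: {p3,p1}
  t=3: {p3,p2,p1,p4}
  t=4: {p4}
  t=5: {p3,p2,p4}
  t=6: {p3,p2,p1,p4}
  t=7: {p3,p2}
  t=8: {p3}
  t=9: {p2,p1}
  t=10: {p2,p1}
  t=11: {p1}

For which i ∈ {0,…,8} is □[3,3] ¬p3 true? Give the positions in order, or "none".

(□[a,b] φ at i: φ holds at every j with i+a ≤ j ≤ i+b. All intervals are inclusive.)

1, 6, 7, 8

Evaluate at each i in [0,8]:
  i=0: ✗ (fails at j=3)
  i=1: ✓ (all of [4,4])
  i=2: ✗ (fails at j=5)
  i=3: ✗ (fails at j=6)
  i=4: ✗ (fails at j=7)
  i=5: ✗ (fails at j=8)
  i=6: ✓ (all of [9,9])
  i=7: ✓ (all of [10,10])
  i=8: ✓ (all of [11,11])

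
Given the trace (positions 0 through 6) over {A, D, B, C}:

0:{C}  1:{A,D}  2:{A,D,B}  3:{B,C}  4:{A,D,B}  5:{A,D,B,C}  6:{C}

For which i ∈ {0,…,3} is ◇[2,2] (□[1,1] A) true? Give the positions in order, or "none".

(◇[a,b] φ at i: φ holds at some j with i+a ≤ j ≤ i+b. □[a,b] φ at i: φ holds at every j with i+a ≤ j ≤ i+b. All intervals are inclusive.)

Evaluate at each i in [0,3]:
  i=0: ✗ (none in [2,2])
  i=1: ✓ (witness j=3)
  i=2: ✓ (witness j=4)
  i=3: ✗ (none in [5,5])

1, 2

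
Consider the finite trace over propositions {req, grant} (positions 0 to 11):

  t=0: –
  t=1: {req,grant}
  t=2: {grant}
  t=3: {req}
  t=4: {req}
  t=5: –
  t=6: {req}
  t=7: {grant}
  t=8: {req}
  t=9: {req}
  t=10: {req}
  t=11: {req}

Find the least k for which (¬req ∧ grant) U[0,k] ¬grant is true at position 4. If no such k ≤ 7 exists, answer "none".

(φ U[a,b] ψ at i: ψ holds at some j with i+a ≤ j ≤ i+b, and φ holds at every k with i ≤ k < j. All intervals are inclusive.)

Need earliest j ≥ 4 with ¬grant, and (¬req ∧ grant) at every k in [4,j-1].
  j=4: rhs holds (empty prefix). k = 0.

0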